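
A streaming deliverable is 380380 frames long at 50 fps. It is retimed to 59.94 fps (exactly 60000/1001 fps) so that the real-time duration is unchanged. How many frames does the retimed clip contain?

456000 frames

Target frames = source frames × (target rate / source rate) = 380380 × (60000/1001)/(50) = 380380 × 1200/1001 = 456000.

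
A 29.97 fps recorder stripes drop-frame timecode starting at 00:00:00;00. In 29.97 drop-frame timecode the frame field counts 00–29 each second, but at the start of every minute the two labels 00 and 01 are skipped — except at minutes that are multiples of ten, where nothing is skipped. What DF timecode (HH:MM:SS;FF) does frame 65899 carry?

Ten DF minutes hold 17982 frames, so frame 65899 lies in block 3 (frames 53946–71927) with 11953 frames into that block.
The block's first minute is 1800 frames and the rest 1798 each; 11953 frames reaches minute 6, so 3 × 18 + 6 × 2 = 66 labels have been skipped so far.
Adding those back, label number 65899 + 66 = 65965 at 30 labels/s is 2198 s + 25 f = 0 h 36 min 38 s frame 25, i.e. 00:36:38;25.

00:36:38;25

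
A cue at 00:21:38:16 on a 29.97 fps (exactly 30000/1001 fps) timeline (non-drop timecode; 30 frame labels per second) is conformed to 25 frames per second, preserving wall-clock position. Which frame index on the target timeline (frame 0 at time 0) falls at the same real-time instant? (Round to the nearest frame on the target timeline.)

Source frame index: (0×3600 + 21×60 + 38) × 30 + 16 = 38956.
Real time: 38956 / (30000/1001) = 9748739/7500 s.
Target frame: (9748739/7500) × (25) = 9748739/300 ≈ 32495.797 → 32496.

frame 32496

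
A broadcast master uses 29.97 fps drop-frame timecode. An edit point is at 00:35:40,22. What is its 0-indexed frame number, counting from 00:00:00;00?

64158

As if non-drop at 30 labels/s: (0 × 3600 + 35 × 60 + 40) × 30 + 22 = 64222.
Minute boundaries passed: 35; those not divisible by 10: 35 − 3 = 32; dropped labels = 2 × 32 = 64.
Actual frame index = 64222 − 64 = 64158.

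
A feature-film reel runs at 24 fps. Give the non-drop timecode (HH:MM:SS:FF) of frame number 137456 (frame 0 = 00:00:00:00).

01:35:27:08

137456 ÷ 24 = 5727 full seconds, remainder 8 frames.
5727 s = 1 h 35 min 27 s.
Timecode: 01:35:27:08.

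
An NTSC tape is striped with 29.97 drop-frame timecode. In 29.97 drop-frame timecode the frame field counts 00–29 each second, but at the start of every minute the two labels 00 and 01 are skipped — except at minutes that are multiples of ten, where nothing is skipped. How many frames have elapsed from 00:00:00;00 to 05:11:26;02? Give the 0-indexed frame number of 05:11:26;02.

As if non-drop at 30 labels/s: (5 × 3600 + 11 × 60 + 26) × 30 + 2 = 560582.
Minute boundaries passed: 311; those not divisible by 10: 311 − 31 = 280; dropped labels = 2 × 280 = 560.
Actual frame index = 560582 − 560 = 560022.

560022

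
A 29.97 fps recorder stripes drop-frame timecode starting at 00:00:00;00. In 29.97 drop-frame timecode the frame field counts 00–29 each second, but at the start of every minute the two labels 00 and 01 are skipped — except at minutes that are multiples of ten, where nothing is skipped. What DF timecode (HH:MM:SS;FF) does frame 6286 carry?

Ten DF minutes hold 17982 frames, so frame 6286 lies in block 0 (frames 0–17981) with 6286 frames into that block.
The block's first minute is 1800 frames and the rest 1798 each; 6286 frames reaches minute 3, so 0 × 18 + 3 × 2 = 6 labels have been skipped so far.
Adding those back, label number 6286 + 6 = 6292 at 30 labels/s is 209 s + 22 f = 0 h 3 min 29 s frame 22, i.e. 00:03:29;22.

00:03:29;22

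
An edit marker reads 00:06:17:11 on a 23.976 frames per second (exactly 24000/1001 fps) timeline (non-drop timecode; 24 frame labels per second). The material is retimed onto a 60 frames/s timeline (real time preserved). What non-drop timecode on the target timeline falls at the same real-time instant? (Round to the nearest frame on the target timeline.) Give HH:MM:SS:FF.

Source frame index: (0×3600 + 6×60 + 17) × 24 + 11 = 9059.
Real time: 9059 / (24000/1001) = 9068059/24000 s.
Target frame: (9068059/24000) × (60) = 9068059/400 ≈ 22670.147 → 22670.
At 60 labels/s: frame 22670 → 00:06:17:50.

00:06:17:50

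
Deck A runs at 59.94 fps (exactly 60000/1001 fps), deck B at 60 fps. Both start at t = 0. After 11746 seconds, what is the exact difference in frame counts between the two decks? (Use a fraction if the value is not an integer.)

A emits 60000/1001 × 11746 = 100680000/143 frames; B emits 60 × 11746 = 704760.
Difference = 100680/143 frames (≈ 704.0559); B is ahead of A.

100680/143 frames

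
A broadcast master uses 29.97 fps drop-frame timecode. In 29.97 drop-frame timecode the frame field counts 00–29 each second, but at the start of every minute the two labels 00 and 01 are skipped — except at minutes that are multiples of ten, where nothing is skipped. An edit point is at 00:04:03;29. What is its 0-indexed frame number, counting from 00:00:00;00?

As if non-drop at 30 labels/s: (0 × 3600 + 4 × 60 + 3) × 30 + 29 = 7319.
Minute boundaries passed: 4; those not divisible by 10: 4 − 0 = 4; dropped labels = 2 × 4 = 8.
Actual frame index = 7319 − 8 = 7311.

7311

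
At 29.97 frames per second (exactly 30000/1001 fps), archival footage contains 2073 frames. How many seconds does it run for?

Running time = 2073 / (30000/1001) = 69.1691 s.

69.1691 seconds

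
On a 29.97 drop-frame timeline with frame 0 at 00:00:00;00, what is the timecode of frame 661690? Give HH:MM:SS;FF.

Ten DF minutes hold 17982 frames, so frame 661690 lies in block 36 (frames 647352–665333) with 14338 frames into that block.
The block's first minute is 1800 frames and the rest 1798 each; 14338 frames reaches minute 7, so 36 × 18 + 7 × 2 = 662 labels have been skipped so far.
Adding those back, label number 661690 + 662 = 662352 at 30 labels/s is 22078 s + 12 f = 6 h 7 min 58 s frame 12, i.e. 06:07:58;12.

06:07:58;12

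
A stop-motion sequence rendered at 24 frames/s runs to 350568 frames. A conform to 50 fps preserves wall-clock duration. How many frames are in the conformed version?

Target frames = source frames × (target rate / source rate) = 350568 × (50)/(24) = 350568 × 25/12 = 730350.

730350 frames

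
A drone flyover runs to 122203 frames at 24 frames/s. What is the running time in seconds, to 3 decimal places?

5091.792 seconds

Running time = 122203 × 1/24 = 122203/24 s ≈ 5091.792 s.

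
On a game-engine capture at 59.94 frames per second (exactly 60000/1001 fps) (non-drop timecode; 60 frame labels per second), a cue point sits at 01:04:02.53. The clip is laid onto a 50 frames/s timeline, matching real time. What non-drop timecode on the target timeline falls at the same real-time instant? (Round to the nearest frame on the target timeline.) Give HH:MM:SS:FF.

Source frame index: (1×3600 + 4×60 + 2) × 60 + 53 = 230573.
Real time: 230573 / (60000/1001) = 230803573/60000 s.
Target frame: (230803573/60000) × (50) = 230803573/1200 ≈ 192336.311 → 192336.
At 50 labels/s: frame 192336 → 01:04:06:36.

01:04:06:36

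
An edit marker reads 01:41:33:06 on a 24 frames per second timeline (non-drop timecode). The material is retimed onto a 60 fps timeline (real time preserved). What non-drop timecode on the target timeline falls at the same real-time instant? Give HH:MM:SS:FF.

Source frame index: (1×3600 + 41×60 + 33) × 24 + 6 = 146238.
Real time: 146238 / (24) = 24373/4 s.
Target frame: (24373/4) × (60) = 365595.
At 60 labels/s: frame 365595 → 01:41:33:15.

01:41:33:15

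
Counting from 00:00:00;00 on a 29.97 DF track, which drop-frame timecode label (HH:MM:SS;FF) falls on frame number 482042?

Each 10-minute DF block holds 10 × 60 × 30 − 9 × 2 = 17982 frames. 482042 ÷ 17982 → 26 full blocks, remainder 14510.
Within the partial block the first minute is 1800 frames and each further minute 1798, so 8 further minute boundaries passed. Total skipped labels = 18 × 26 + 2 × 8 = 484.
Non-drop label index = 482042 + 484 = 482526; at 30 labels/s that is 04:28:04:06, i.e. DF 04:28:04;06.

04:28:04;06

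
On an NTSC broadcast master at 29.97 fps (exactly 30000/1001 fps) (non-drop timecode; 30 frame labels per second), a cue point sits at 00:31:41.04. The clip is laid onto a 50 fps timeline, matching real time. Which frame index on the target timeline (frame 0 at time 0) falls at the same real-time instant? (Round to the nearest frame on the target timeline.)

frame 95152

Source frame index: (0×3600 + 31×60 + 41) × 30 + 4 = 57034.
Real time: 57034 / (30000/1001) = 28545517/15000 s.
Target frame: (28545517/15000) × (50) = 28545517/300 ≈ 95151.723 → 95152.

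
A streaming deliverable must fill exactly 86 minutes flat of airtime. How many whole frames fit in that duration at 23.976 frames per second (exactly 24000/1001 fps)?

123716 frames

86 min = 5160 s.
Frames = 5160 × 24000/1001 = 123840000/1001 ≈ 123716.2837.
Complete frames: 123716.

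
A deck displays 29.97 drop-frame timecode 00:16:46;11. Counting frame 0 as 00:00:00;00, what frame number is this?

30161

As if non-drop at 30 labels/s: (0 × 3600 + 16 × 60 + 46) × 30 + 11 = 30191.
Minute boundaries passed: 16; those not divisible by 10: 16 − 1 = 15; dropped labels = 2 × 15 = 30.
Actual frame index = 30191 − 30 = 30161.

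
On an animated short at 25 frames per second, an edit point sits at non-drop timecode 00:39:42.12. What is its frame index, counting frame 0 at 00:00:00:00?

59562

Total seconds to the label: (0 × 3600 + 39 × 60 + 42) = 2382.
Frame index = 2382 × 25 + 12 = 59562.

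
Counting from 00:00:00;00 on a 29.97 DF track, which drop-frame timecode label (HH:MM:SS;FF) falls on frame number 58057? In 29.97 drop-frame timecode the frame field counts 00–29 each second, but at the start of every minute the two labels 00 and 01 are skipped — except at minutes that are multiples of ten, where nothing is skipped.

00:32:17;05

Each 10-minute DF block holds 10 × 60 × 30 − 9 × 2 = 17982 frames. 58057 ÷ 17982 → 3 full blocks, remainder 4111.
Within the partial block the first minute is 1800 frames and each further minute 1798, so 2 further minute boundaries passed. Total skipped labels = 18 × 3 + 2 × 2 = 58.
Non-drop label index = 58057 + 58 = 58115; at 30 labels/s that is 00:32:17:05, i.e. DF 00:32:17;05.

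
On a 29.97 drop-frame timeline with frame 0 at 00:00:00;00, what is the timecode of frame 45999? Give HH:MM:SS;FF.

00:25:34;25

Ten DF minutes hold 17982 frames, so frame 45999 lies in block 2 (frames 35964–53945) with 10035 frames into that block.
The block's first minute is 1800 frames and the rest 1798 each; 10035 frames reaches minute 5, so 2 × 18 + 5 × 2 = 46 labels have been skipped so far.
Adding those back, label number 45999 + 46 = 46045 at 30 labels/s is 1534 s + 25 f = 0 h 25 min 34 s frame 25, i.e. 00:25:34;25.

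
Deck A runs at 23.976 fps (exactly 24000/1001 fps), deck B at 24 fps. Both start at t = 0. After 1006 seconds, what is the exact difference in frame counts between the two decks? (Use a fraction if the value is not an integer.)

24144/1001 frames

A emits 24000/1001 × 1006 = 24144000/1001 frames; B emits 24 × 1006 = 24144.
Difference = 24144/1001 frames (≈ 24.1199); B is ahead of A.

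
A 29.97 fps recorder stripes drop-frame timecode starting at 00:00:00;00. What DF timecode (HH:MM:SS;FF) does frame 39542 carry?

00:21:59;10

Ten DF minutes hold 17982 frames, so frame 39542 lies in block 2 (frames 35964–53945) with 3578 frames into that block.
The block's first minute is 1800 frames and the rest 1798 each; 3578 frames reaches minute 1, so 2 × 18 + 1 × 2 = 38 labels have been skipped so far.
Adding those back, label number 39542 + 38 = 39580 at 30 labels/s is 1319 s + 10 f = 0 h 21 min 59 s frame 10, i.e. 00:21:59;10.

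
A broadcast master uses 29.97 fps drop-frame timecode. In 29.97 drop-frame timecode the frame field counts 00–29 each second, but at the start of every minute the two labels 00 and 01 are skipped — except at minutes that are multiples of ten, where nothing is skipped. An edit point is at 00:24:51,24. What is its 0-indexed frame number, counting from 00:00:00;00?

44710

As if non-drop at 30 labels/s: (0 × 3600 + 24 × 60 + 51) × 30 + 24 = 44754.
Minute boundaries passed: 24; those not divisible by 10: 24 − 2 = 22; dropped labels = 2 × 22 = 44.
Actual frame index = 44754 − 44 = 44710.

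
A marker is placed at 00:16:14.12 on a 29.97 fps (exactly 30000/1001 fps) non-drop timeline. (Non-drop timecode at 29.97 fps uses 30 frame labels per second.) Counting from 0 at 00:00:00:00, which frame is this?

Total seconds to the label: (0 × 3600 + 16 × 60 + 14) = 974.
Frame index = 974 × 30 + 12 = 29232.

29232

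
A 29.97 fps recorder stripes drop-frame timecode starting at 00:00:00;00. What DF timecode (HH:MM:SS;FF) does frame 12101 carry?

Each 10-minute DF block holds 10 × 60 × 30 − 9 × 2 = 17982 frames. 12101 ÷ 17982 → 0 full blocks, remainder 12101.
Within the partial block the first minute is 1800 frames and each further minute 1798, so 6 further minute boundaries passed. Total skipped labels = 18 × 0 + 2 × 6 = 12.
Non-drop label index = 12101 + 12 = 12113; at 30 labels/s that is 00:06:43:23, i.e. DF 00:06:43;23.

00:06:43;23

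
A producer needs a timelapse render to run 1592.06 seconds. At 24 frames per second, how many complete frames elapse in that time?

38209 frames

Frames = 1592.06 × 24 = 955236/25 ≈ 38209.4400.
Complete frames: 38209.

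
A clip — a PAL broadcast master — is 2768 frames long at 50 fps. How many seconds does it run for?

55.36 seconds

Running time = 2768 / (50) = 55.36 s.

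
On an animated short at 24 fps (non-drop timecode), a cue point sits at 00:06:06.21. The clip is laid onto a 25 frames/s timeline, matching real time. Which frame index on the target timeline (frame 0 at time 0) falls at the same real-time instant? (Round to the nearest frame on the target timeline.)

frame 9172

Source frame index: (0×3600 + 6×60 + 6) × 24 + 21 = 8805.
Real time: 8805 / (24) = 2935/8 s.
Target frame: (2935/8) × (25) = 73375/8 ≈ 9171.875 → 9172.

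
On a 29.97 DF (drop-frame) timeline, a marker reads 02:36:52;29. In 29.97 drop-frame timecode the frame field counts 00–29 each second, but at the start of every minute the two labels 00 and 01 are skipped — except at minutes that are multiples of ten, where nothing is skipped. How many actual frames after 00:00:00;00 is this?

As if non-drop at 30 labels/s: (2 × 3600 + 36 × 60 + 52) × 30 + 29 = 282389.
Minute boundaries passed: 156; those not divisible by 10: 156 − 15 = 141; dropped labels = 2 × 141 = 282.
Actual frame index = 282389 − 282 = 282107.

282107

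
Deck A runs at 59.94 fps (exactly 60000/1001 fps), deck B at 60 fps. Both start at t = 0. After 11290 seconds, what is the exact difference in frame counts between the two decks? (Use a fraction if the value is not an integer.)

677400/1001 frames

A emits 60000/1001 × 11290 = 677400000/1001 frames; B emits 60 × 11290 = 677400.
Difference = 677400/1001 frames (≈ 676.7233); B is ahead of A.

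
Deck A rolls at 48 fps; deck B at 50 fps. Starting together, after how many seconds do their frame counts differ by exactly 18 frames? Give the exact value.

9 seconds

The gap grows by |50 − 48| = 2 frames per second.
Time for a 18-frame gap: 18 ÷ (2) = 9 s.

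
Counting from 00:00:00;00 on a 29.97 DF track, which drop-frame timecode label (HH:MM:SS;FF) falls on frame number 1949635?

18:04:12;27

Ten DF minutes hold 17982 frames, so frame 1949635 lies in block 108 (frames 1942056–1960037) with 7579 frames into that block.
The block's first minute is 1800 frames and the rest 1798 each; 7579 frames reaches minute 4, so 108 × 18 + 4 × 2 = 1952 labels have been skipped so far.
Adding those back, label number 1949635 + 1952 = 1951587 at 30 labels/s is 65052 s + 27 f = 18 h 4 min 12 s frame 27, i.e. 18:04:12;27.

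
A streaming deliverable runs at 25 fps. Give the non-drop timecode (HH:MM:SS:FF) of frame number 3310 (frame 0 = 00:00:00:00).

00:02:12:10

3310 ÷ 25 = 132 full seconds, remainder 10 frames.
132 s = 0 h 2 min 12 s.
Timecode: 00:02:12:10.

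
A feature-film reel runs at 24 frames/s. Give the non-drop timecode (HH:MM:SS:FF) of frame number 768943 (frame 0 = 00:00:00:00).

768943 ÷ 24 = 32039 full seconds, remainder 7 frames.
32039 s = 8 h 53 min 59 s.
Timecode: 08:53:59:07.

08:53:59:07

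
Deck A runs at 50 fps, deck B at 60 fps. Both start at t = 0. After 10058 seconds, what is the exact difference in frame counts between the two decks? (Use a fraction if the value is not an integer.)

100580 frames

A emits 50 × 10058 = 502900 frames; B emits 60 × 10058 = 603480.
Difference = 100580 frames; B is ahead of A.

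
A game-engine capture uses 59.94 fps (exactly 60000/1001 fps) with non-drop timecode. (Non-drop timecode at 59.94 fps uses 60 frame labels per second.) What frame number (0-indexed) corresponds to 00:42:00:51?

frame 151251

Total seconds to the label: (0 × 3600 + 42 × 60 + 0) = 2520.
Frame index = 2520 × 60 + 51 = 151251.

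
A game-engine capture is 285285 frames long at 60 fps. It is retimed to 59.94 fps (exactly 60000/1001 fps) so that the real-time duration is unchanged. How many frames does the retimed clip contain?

Target frames = source frames × (target rate / source rate) = 285285 × (60000/1001)/(60) = 285285 × 1000/1001 = 285000.

285000 frames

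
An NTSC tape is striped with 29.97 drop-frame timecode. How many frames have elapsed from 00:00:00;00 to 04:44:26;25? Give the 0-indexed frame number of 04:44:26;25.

511493

As if non-drop at 30 labels/s: (4 × 3600 + 44 × 60 + 26) × 30 + 25 = 512005.
Minute boundaries passed: 284; those not divisible by 10: 284 − 28 = 256; dropped labels = 2 × 256 = 512.
Actual frame index = 512005 − 512 = 511493.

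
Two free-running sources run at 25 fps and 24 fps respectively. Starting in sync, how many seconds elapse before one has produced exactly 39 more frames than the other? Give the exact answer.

39 seconds

The gap grows by |24 − 25| = 1 frame per second.
Time for a 39-frame gap: 39 ÷ (1) = 39 s.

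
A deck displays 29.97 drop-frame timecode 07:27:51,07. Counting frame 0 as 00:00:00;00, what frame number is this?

Complete 10-minute blocks: 44, each 17982 frames → 791208.
Remaining 7 whole minutes in the current block: 1800 + 6 × 1798 = 12588 frames.
Within the current minute: 51 × 30 + 7 − 2 = 1535 (labels ;00/;01 skipped at this minute). Total = 791208 + 12588 + 1535 = 805331.

805331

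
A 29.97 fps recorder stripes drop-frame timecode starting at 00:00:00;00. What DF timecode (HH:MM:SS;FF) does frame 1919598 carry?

Ten DF minutes hold 17982 frames, so frame 1919598 lies in block 106 (frames 1906092–1924073) with 13506 frames into that block.
The block's first minute is 1800 frames and the rest 1798 each; 13506 frames reaches minute 7, so 106 × 18 + 7 × 2 = 1922 labels have been skipped so far.
Adding those back, label number 1919598 + 1922 = 1921520 at 30 labels/s is 64050 s + 20 f = 17 h 47 min 30 s frame 20, i.e. 17:47:30;20.

17:47:30;20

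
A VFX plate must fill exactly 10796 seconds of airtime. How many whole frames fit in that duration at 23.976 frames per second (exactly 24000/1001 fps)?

258845 frames

Frames = 10796 × 24000/1001 = 259104000/1001 ≈ 258845.1548.
Complete frames: 258845.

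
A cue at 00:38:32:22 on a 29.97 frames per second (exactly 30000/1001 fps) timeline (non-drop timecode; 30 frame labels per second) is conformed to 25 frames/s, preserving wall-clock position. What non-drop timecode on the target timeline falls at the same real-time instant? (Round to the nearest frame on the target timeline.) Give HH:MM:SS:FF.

Source frame index: (0×3600 + 38×60 + 32) × 30 + 22 = 69382.
Real time: 69382 / (30000/1001) = 34725691/15000 s.
Target frame: (34725691/15000) × (25) = 34725691/600 ≈ 57876.152 → 57876.
At 25 labels/s: frame 57876 → 00:38:35:01.

00:38:35:01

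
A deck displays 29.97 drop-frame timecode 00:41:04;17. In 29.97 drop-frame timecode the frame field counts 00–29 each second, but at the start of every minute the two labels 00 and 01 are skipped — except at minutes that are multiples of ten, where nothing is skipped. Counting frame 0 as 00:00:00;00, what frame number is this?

As if non-drop at 30 labels/s: (0 × 3600 + 41 × 60 + 4) × 30 + 17 = 73937.
Minute boundaries passed: 41; those not divisible by 10: 41 − 4 = 37; dropped labels = 2 × 37 = 74.
Actual frame index = 73937 − 74 = 73863.

73863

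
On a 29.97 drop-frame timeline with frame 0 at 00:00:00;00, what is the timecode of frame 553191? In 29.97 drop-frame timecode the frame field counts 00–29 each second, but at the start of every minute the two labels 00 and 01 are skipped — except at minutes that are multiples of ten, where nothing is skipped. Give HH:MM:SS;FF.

Each 10-minute DF block holds 10 × 60 × 30 − 9 × 2 = 17982 frames. 553191 ÷ 17982 → 30 full blocks, remainder 13731.
Within the partial block the first minute is 1800 frames and each further minute 1798, so 7 further minute boundaries passed. Total skipped labels = 18 × 30 + 2 × 7 = 554.
Non-drop label index = 553191 + 554 = 553745; at 30 labels/s that is 05:07:38:05, i.e. DF 05:07:38;05.

05:07:38;05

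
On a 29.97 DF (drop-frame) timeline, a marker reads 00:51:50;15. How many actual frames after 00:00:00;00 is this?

93223

Complete 10-minute blocks: 5, each 17982 frames → 89910.
Remaining 1 whole minute in the current block: 1800 + 0 × 1798 = 1800 frames.
Within the current minute: 50 × 30 + 15 − 2 = 1513 (labels ;00/;01 skipped at this minute). Total = 89910 + 1800 + 1513 = 93223.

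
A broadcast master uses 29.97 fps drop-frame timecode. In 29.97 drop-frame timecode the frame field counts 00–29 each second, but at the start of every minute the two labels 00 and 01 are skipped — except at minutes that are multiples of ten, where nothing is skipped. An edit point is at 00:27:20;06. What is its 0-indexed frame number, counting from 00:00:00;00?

49156

As if non-drop at 30 labels/s: (0 × 3600 + 27 × 60 + 20) × 30 + 6 = 49206.
Minute boundaries passed: 27; those not divisible by 10: 27 − 2 = 25; dropped labels = 2 × 25 = 50.
Actual frame index = 49206 − 50 = 49156.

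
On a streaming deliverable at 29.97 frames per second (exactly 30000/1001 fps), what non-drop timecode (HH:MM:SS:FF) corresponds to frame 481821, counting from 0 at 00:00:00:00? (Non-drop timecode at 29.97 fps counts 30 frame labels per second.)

481821 ÷ 30 = 16060 full seconds, remainder 21 frames.
16060 s = 4 h 27 min 40 s.
Timecode: 04:27:40:21.

04:27:40:21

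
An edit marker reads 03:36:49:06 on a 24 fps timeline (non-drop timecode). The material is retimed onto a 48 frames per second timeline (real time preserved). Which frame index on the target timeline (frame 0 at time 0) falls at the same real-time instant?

Source frame index: (3×3600 + 36×60 + 49) × 24 + 6 = 312222.
Real time: 312222 / (24) = 52037/4 s.
Target frame: (52037/4) × (48) = 624444.

frame 624444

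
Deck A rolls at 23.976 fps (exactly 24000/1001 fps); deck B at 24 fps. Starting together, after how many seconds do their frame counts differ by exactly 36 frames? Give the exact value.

1501.5 seconds

The gap grows by |24 − 24000/1001| = 24/1001 frames per second.
Time for a 36-frame gap: 36 ÷ (24/1001) = 1501.5 s.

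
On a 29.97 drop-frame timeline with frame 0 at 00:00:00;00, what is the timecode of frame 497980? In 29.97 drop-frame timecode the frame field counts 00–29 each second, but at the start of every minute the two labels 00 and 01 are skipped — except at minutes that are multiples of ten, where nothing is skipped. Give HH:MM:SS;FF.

Each 10-minute DF block holds 10 × 60 × 30 − 9 × 2 = 17982 frames. 497980 ÷ 17982 → 27 full blocks, remainder 12466.
Within the partial block the first minute is 1800 frames and each further minute 1798, so 6 further minute boundaries passed. Total skipped labels = 18 × 27 + 2 × 6 = 498.
Non-drop label index = 497980 + 498 = 498478; at 30 labels/s that is 04:36:55:28, i.e. DF 04:36:55;28.

04:36:55;28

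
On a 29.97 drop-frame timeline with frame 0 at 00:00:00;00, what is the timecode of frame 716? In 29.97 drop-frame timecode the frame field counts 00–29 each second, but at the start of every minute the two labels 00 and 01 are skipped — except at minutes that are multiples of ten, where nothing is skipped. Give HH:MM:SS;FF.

Each 10-minute DF block holds 10 × 60 × 30 − 9 × 2 = 17982 frames. 716 ÷ 17982 → 0 full blocks, remainder 716.
Within the partial block the first minute is 1800 frames and each further minute 1798, so 0 further minute boundaries passed. Total skipped labels = 18 × 0 + 2 × 0 = 0.
Non-drop label index = 716 + 0 = 716; at 30 labels/s that is 00:00:23:26, i.e. DF 00:00:23;26.

00:00:23;26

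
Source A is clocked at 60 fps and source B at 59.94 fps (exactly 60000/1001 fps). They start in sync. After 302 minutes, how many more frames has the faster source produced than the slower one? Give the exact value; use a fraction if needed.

302 min = 18120 s.
A emits 60 × 18120 = 1087200 frames; B emits 60000/1001 × 18120 = 1087200000/1001.
Difference = 1087200/1001 frames (≈ 1086.1139); B is behind A.

1087200/1001 frames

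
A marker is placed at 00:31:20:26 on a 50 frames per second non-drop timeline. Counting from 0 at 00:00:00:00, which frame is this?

94026

Total seconds to the label: (0 × 3600 + 31 × 60 + 20) = 1880.
Frame index = 1880 × 50 + 26 = 94026.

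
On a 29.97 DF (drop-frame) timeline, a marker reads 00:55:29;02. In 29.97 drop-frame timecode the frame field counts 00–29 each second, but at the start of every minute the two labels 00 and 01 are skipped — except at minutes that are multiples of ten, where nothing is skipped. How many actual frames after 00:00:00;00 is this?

99772

Complete 10-minute blocks: 5, each 17982 frames → 89910.
Remaining 5 whole minutes in the current block: 1800 + 4 × 1798 = 8992 frames.
Within the current minute: 29 × 30 + 2 − 2 = 870 (labels ;00/;01 skipped at this minute). Total = 89910 + 8992 + 870 = 99772.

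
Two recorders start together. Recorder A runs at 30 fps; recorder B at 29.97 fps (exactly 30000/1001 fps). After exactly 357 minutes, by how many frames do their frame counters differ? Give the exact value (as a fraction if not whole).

357 min = 21420 s.
A emits 30 × 21420 = 642600 frames; B emits 30000/1001 × 21420 = 91800000/143.
Difference = 91800/143 frames (≈ 641.9580); B is behind A.

91800/143 frames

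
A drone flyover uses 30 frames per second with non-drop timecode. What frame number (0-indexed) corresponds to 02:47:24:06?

Total seconds to the label: (2 × 3600 + 47 × 60 + 24) = 10044.
Frame index = 10044 × 30 + 6 = 301326.

301326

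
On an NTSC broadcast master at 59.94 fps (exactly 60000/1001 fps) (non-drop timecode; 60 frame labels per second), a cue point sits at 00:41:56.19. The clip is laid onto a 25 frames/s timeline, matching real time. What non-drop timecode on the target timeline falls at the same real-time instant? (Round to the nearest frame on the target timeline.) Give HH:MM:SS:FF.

00:41:58:21

Source frame index: (0×3600 + 41×60 + 56) × 60 + 19 = 150979.
Real time: 150979 / (60000/1001) = 151129979/60000 s.
Target frame: (151129979/60000) × (25) = 151129979/2400 ≈ 62970.825 → 62971.
At 25 labels/s: frame 62971 → 00:41:58:21.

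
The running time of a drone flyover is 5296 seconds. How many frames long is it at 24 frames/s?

Frames = 5296 × 24 = 127104.

127104 frames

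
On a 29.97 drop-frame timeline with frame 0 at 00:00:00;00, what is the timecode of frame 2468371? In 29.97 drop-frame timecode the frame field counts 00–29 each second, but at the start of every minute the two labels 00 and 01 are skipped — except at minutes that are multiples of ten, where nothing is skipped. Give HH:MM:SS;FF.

Each 10-minute DF block holds 10 × 60 × 30 − 9 × 2 = 17982 frames. 2468371 ÷ 17982 → 137 full blocks, remainder 4837.
Within the partial block the first minute is 1800 frames and each further minute 1798, so 2 further minute boundaries passed. Total skipped labels = 18 × 137 + 2 × 2 = 2470.
Non-drop label index = 2468371 + 2470 = 2470841; at 30 labels/s that is 22:52:41:11, i.e. DF 22:52:41;11.

22:52:41;11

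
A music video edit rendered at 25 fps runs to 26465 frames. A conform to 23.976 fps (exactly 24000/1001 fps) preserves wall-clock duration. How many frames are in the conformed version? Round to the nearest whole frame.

Frames at target rate = 26465 × (24000/1001) / (25) = 25406400/1001 ≈ 25381.019.
Nearest whole frame: 25381.

25381 frames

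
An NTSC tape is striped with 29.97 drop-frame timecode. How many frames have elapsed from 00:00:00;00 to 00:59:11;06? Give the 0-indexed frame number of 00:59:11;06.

106428

As if non-drop at 30 labels/s: (0 × 3600 + 59 × 60 + 11) × 30 + 6 = 106536.
Minute boundaries passed: 59; those not divisible by 10: 59 − 5 = 54; dropped labels = 2 × 54 = 108.
Actual frame index = 106536 − 108 = 106428.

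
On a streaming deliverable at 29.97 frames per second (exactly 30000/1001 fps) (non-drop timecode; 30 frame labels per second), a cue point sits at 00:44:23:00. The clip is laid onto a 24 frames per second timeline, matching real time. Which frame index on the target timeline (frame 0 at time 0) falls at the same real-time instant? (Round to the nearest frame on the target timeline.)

frame 63976

Source frame index: (0×3600 + 44×60 + 23) × 30 + 0 = 79890.
Real time: 79890 / (30000/1001) = 2665663/1000 s.
Target frame: (2665663/1000) × (24) = 7996989/125 ≈ 63975.912 → 63976.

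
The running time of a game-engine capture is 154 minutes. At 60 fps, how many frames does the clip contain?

154 min = 9240 s.
Frames = 9240 × 60 = 554400.

554400 frames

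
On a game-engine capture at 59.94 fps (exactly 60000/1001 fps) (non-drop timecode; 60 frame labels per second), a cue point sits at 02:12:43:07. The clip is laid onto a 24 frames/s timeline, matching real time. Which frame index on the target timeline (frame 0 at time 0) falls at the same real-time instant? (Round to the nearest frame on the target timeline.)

Source frame index: (2×3600 + 12×60 + 43) × 60 + 7 = 477787.
Real time: 477787 / (60000/1001) = 478264787/60000 s.
Target frame: (478264787/60000) × (24) = 478264787/2500 ≈ 191305.915 → 191306.

frame 191306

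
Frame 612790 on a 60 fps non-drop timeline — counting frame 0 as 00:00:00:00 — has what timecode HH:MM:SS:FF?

612790 ÷ 60 = 10213 full seconds, remainder 10 frames.
10213 s = 2 h 50 min 13 s.
Timecode: 02:50:13:10.

02:50:13:10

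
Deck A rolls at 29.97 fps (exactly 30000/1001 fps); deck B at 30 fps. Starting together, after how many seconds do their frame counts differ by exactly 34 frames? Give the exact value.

17017/15 seconds

The gap grows by |30 − 30000/1001| = 30/1001 frames per second.
Time for a 34-frame gap: 34 ÷ (30/1001) = 17017/15 s.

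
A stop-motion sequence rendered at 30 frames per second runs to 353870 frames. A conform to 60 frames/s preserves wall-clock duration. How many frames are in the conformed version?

Target frames = source frames × (target rate / source rate) = 353870 × (60)/(30) = 353870 × 2 = 707740.

707740 frames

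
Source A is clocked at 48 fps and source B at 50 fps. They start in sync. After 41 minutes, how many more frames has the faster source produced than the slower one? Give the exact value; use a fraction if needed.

41 min = 2460 s.
A emits 48 × 2460 = 118080 frames; B emits 50 × 2460 = 123000.
Difference = 4920 frames; B is ahead of A.

4920 frames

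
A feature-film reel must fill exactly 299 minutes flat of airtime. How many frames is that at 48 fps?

861120 frames

299 min = 17940 s.
Frames = 17940 × 48 = 861120.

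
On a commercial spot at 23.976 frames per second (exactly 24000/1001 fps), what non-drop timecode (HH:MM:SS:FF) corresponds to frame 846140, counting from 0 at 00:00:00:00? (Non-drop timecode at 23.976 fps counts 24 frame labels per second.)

846140 ÷ 24 = 35255 full seconds, remainder 20 frames.
35255 s = 9 h 47 min 35 s.
Timecode: 09:47:35:20.

09:47:35:20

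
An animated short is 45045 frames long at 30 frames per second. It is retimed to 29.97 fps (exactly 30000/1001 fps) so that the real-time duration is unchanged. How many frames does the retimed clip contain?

Target frames = source frames × (target rate / source rate) = 45045 × (30000/1001)/(30) = 45045 × 1000/1001 = 45000.

45000 frames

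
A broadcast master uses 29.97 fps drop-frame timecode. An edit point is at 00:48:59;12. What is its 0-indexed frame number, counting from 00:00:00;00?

Complete 10-minute blocks: 4, each 17982 frames → 71928.
Remaining 8 whole minutes in the current block: 1800 + 7 × 1798 = 14386 frames.
Within the current minute: 59 × 30 + 12 − 2 = 1780 (labels ;00/;01 skipped at this minute). Total = 71928 + 14386 + 1780 = 88094.

88094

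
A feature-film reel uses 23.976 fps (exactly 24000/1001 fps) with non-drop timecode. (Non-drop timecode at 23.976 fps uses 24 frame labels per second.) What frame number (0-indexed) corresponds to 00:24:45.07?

frame 35647

Total seconds to the label: (0 × 3600 + 24 × 60 + 45) = 1485.
Frame index = 1485 × 24 + 7 = 35647.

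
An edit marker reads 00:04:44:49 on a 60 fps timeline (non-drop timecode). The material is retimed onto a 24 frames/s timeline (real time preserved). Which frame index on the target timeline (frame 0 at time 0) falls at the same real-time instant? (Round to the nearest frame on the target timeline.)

Source frame index: (0×3600 + 4×60 + 44) × 60 + 49 = 17089.
Real time: 17089 / (60) = 17089/60 s.
Target frame: (17089/60) × (24) = 34178/5 ≈ 6835.600 → 6836.

frame 6836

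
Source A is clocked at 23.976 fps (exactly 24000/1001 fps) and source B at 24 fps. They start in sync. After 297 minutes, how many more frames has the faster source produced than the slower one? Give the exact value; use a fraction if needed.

297 min = 17820 s.
A emits 24000/1001 × 17820 = 38880000/91 frames; B emits 24 × 17820 = 427680.
Difference = 38880/91 frames (≈ 427.2527); B is ahead of A.

38880/91 frames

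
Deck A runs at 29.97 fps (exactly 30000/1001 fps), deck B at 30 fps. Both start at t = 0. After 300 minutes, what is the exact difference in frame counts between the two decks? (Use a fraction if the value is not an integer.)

300 min = 18000 s.
A emits 30000/1001 × 18000 = 540000000/1001 frames; B emits 30 × 18000 = 540000.
Difference = 540000/1001 frames (≈ 539.4605); B is ahead of A.

540000/1001 frames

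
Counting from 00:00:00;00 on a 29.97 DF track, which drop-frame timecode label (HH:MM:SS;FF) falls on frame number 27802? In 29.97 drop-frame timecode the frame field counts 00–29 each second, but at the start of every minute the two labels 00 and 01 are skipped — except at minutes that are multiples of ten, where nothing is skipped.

00:15:27;20

Each 10-minute DF block holds 10 × 60 × 30 − 9 × 2 = 17982 frames. 27802 ÷ 17982 → 1 full block, remainder 9820.
Within the partial block the first minute is 1800 frames and each further minute 1798, so 5 further minute boundaries passed. Total skipped labels = 18 × 1 + 2 × 5 = 28.
Non-drop label index = 27802 + 28 = 27830; at 30 labels/s that is 00:15:27:20, i.e. DF 00:15:27;20.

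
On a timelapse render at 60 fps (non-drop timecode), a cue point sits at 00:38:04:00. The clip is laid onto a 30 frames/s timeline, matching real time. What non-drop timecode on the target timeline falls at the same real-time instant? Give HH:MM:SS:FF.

00:38:04:00

Source frame index: (0×3600 + 38×60 + 4) × 60 + 0 = 137040.
Real time: 137040 / (60) = 2284 s.
Target frame: (2284) × (30) = 68520.
At 30 labels/s: frame 68520 → 00:38:04:00.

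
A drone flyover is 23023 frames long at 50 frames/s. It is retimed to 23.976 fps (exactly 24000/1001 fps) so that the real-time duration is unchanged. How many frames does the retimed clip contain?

Target frames = source frames × (target rate / source rate) = 23023 × (24000/1001)/(50) = 23023 × 480/1001 = 11040.

11040 frames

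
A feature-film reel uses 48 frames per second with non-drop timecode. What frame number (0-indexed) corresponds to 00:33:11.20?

Total seconds to the label: (0 × 3600 + 33 × 60 + 11) = 1991.
Frame index = 1991 × 48 + 20 = 95588.

frame 95588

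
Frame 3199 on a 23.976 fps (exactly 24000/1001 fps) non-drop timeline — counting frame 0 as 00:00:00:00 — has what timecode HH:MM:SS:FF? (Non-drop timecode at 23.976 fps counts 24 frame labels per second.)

3199 ÷ 24 = 133 full seconds, remainder 7 frames.
133 s = 0 h 2 min 13 s.
Timecode: 00:02:13:07.

00:02:13:07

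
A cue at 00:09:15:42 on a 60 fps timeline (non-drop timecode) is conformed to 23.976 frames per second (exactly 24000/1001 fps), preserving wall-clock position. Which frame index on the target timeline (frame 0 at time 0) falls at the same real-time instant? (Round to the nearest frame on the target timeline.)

Source frame index: (0×3600 + 9×60 + 15) × 60 + 42 = 33342.
Real time: 33342 / (60) = 5557/10 s.
Target frame: (5557/10) × (24000/1001) = 13336800/1001 ≈ 13323.477 → 13323.

frame 13323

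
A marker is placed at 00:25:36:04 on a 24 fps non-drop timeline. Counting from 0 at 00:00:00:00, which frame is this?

36868

Total seconds to the label: (0 × 3600 + 25 × 60 + 36) = 1536.
Frame index = 1536 × 24 + 4 = 36868.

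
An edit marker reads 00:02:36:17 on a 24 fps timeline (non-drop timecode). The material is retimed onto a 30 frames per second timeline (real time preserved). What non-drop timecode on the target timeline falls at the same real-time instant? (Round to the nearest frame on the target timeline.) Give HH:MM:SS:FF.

00:02:36:21

Source frame index: (0×3600 + 2×60 + 36) × 24 + 17 = 3761.
Real time: 3761 / (24) = 3761/24 s.
Target frame: (3761/24) × (30) = 18805/4 ≈ 4701.250 → 4701.
At 30 labels/s: frame 4701 → 00:02:36:21.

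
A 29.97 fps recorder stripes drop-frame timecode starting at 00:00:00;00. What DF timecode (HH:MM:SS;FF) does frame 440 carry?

00:00:14;20

Ten DF minutes hold 17982 frames, so frame 440 lies in block 0 (frames 0–17981) with 440 frames into that block.
The block's first minute is 1800 frames and the rest 1798 each; 440 frames reaches minute 0, so 0 × 18 + 0 × 2 = 0 labels have been skipped so far.
Adding those back, label number 440 + 0 = 440 at 30 labels/s is 14 s + 20 f = 0 h 0 min 14 s frame 20, i.e. 00:00:14;20.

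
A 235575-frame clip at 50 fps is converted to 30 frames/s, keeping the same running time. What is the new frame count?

141345 frames

Target frames = source frames × (target rate / source rate) = 235575 × (30)/(50) = 235575 × 3/5 = 141345.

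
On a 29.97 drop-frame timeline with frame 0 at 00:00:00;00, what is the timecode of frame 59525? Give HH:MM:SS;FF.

00:33:06;05

Ten DF minutes hold 17982 frames, so frame 59525 lies in block 3 (frames 53946–71927) with 5579 frames into that block.
The block's first minute is 1800 frames and the rest 1798 each; 5579 frames reaches minute 3, so 3 × 18 + 3 × 2 = 60 labels have been skipped so far.
Adding those back, label number 59525 + 60 = 59585 at 30 labels/s is 1986 s + 5 f = 0 h 33 min 6 s frame 5, i.e. 00:33:06;05.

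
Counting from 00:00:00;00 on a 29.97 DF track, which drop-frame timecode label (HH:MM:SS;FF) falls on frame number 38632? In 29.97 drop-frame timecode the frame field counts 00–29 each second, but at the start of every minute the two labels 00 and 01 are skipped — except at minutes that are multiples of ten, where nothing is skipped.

Each 10-minute DF block holds 10 × 60 × 30 − 9 × 2 = 17982 frames. 38632 ÷ 17982 → 2 full blocks, remainder 2668.
Within the partial block the first minute is 1800 frames and each further minute 1798, so 1 further minute boundary passed. Total skipped labels = 18 × 2 + 2 × 1 = 38.
Non-drop label index = 38632 + 38 = 38670; at 30 labels/s that is 00:21:29:00, i.e. DF 00:21:29;00.

00:21:29;00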